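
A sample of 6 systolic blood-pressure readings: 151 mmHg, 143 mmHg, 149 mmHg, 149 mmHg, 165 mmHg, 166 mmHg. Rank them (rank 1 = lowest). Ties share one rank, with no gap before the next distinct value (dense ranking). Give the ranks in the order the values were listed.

Sorted (ascending): 143, 149, 149, 151, 165, 166
The 2 values of 149 share dense rank 2.
Remaining distinct values take the next consecutive integers.

3, 1, 2, 2, 4, 5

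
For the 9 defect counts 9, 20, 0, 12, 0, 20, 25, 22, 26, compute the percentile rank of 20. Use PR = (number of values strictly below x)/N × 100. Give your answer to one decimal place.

N = 9.
Strictly below 20: 4. Equal to 20: 2.
PR = 4/9 × 100 = 44.4

44.4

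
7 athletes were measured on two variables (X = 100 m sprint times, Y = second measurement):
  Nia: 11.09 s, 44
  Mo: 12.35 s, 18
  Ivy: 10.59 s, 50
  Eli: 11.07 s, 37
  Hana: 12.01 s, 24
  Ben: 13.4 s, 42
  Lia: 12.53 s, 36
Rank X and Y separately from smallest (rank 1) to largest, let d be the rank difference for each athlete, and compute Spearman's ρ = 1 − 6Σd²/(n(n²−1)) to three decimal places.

-0.464

Ranks of variable 1: 3, 5, 1, 2, 4, 7, 6
Ranks of variable 2: 6, 1, 7, 4, 2, 5, 3
d = r₁ − r₂: -3, 4, -6, -2, 2, 2, 3
d²: 9, 16, 36, 4, 4, 4, 9; Σd² = 82
ρ = 1 − 6·82/(7·48) = 1 − 492/336 = -0.464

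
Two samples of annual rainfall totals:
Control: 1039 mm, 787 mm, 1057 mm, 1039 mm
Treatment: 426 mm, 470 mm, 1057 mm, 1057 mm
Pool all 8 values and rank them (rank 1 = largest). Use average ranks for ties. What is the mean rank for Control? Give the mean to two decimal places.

Sorted (descending): 1057, 1057, 1057, 1039, 1039, 787, 470, 426
The 3 values of 1057 occupy positions 1–3 → average rank 2.
The 2 values of 1039 occupy positions 4–5 → average rank (4+5)/2 = 4.5.
Control values → pooled ranks: 1039→4.5, 787→6, 1057→2, 1039→4.5
Mean rank = (4.5 + 6 + 2 + 4.5) / 4 = 4.25

4.25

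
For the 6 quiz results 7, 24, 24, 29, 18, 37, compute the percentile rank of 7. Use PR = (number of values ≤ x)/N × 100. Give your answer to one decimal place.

N = 6.
Strictly below 7: 0. Equal to 7: 1.
PR = 1/6 × 100 = 16.7

16.7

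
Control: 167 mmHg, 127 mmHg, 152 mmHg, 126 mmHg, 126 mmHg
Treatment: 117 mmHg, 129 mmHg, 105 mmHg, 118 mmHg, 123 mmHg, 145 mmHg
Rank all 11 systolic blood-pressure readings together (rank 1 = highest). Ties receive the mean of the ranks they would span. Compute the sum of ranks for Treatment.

Sorted (descending): 167, 152, 145, 129, 127, 126, 126, 123, 118, 117, 105
The 2 values of 126 occupy positions 6–7 → average rank (6+7)/2 = 6.5.
Treatment values → pooled ranks: 117→10, 129→4, 105→11, 118→9, 123→8, 145→3
Rank sum = 10 + 4 + 11 + 9 + 8 + 3 = 45

45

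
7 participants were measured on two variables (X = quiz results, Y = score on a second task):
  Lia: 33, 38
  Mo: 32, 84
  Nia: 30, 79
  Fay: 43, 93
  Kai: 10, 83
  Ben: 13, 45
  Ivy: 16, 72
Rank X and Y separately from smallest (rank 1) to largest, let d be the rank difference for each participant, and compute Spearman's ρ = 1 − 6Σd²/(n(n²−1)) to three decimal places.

0.250

Ranks of variable 1: 6, 5, 4, 7, 1, 2, 3
Ranks of variable 2: 1, 6, 4, 7, 5, 2, 3
d = r₁ − r₂: 5, -1, 0, 0, -4, 0, 0
d²: 25, 1, 0, 0, 16, 0, 0; Σd² = 42
ρ = 1 − 6·42/(7·48) = 1 − 252/336 = 0.250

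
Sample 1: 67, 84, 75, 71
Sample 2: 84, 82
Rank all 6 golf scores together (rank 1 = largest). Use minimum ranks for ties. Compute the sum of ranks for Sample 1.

16

Sorted (descending): 84, 84, 82, 75, 71, 67
The 2 values of 84 occupy positions 1–2 → each gets rank 1.
Sample 1 values → pooled ranks: 67→6, 84→1, 75→4, 71→5
Rank sum = 6 + 1 + 4 + 5 = 16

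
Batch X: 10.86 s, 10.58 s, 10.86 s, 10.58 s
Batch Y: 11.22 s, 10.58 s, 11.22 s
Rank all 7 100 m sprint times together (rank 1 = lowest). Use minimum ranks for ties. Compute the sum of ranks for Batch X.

Sorted (ascending): 10.58, 10.58, 10.58, 10.86, 10.86, 11.22, 11.22
The 3 values of 10.58 occupy positions 1–3 → each gets rank 1.
The 2 values of 10.86 occupy positions 4–5 → each gets rank 4.
The 2 values of 11.22 occupy positions 6–7 → each gets rank 6.
Batch X values → pooled ranks: 10.86→4, 10.58→1, 10.86→4, 10.58→1
Rank sum = 4 + 1 + 4 + 1 = 10

10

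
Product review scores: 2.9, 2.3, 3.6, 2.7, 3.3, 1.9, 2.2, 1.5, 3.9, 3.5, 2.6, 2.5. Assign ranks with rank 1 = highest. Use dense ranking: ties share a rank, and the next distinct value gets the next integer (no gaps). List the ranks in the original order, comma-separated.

5, 9, 2, 6, 4, 11, 10, 12, 1, 3, 7, 8

Sorted (descending): 3.9, 3.6, 3.5, 3.3, 2.9, 2.7, 2.6, 2.5, 2.3, 2.2, 1.9, 1.5
No ties — each value takes its position as its rank.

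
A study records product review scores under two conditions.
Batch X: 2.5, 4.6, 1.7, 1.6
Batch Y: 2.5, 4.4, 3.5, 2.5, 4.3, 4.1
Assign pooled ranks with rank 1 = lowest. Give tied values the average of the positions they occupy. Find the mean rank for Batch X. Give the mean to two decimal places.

Sorted (ascending): 1.6, 1.7, 2.5, 2.5, 2.5, 3.5, 4.1, 4.3, 4.4, 4.6
The 3 values of 2.5 occupy positions 3–5 → average rank 4.
Batch X values → pooled ranks: 2.5→4, 4.6→10, 1.7→2, 1.6→1
Mean rank = (4 + 10 + 2 + 1) / 4 = 4.25

4.25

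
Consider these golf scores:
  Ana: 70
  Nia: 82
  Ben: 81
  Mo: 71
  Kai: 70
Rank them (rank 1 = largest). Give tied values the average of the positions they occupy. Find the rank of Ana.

4.5

Sorted (descending): 82, 81, 71, 70, 70
The 2 values of 70 occupy positions 4–5 → average rank (4+5)/2 = 4.5.
Ana has value 70 → rank 4.5.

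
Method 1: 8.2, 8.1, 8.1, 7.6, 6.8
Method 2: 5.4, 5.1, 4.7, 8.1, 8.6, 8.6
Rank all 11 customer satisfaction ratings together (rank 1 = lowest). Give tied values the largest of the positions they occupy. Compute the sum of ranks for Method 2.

Sorted (ascending): 4.7, 5.1, 5.4, 6.8, 7.6, 8.1, 8.1, 8.1, 8.2, 8.6, 8.6
The 3 values of 8.1 occupy positions 6–8 → each gets rank 8.
The 2 values of 8.6 occupy positions 10–11 → each gets rank 11.
Method 2 values → pooled ranks: 5.4→3, 5.1→2, 4.7→1, 8.1→8, 8.6→11, 8.6→11
Rank sum = 3 + 2 + 1 + 8 + 11 + 11 = 36

36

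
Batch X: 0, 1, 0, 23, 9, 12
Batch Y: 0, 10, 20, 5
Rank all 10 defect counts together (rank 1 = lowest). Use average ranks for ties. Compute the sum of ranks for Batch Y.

23

Sorted (ascending): 0, 0, 0, 1, 5, 9, 10, 12, 20, 23
The 3 values of 0 occupy positions 1–3 → average rank 2.
Batch Y values → pooled ranks: 0→2, 10→7, 20→9, 5→5
Rank sum = 2 + 7 + 9 + 5 = 23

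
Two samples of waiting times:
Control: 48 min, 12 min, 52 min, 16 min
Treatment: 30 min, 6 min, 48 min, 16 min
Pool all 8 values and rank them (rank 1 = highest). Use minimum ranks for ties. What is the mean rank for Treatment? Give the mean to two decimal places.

Sorted (descending): 52, 48, 48, 30, 16, 16, 12, 6
The 2 values of 48 occupy positions 2–3 → each gets rank 2.
The 2 values of 16 occupy positions 5–6 → each gets rank 5.
Treatment values → pooled ranks: 30→4, 6→8, 48→2, 16→5
Mean rank = (4 + 8 + 2 + 5) / 4 = 4.75

4.75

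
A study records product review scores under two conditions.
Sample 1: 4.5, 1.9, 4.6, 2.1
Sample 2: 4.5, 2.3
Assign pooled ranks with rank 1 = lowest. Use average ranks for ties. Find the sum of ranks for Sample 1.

13.5

Sorted (ascending): 1.9, 2.1, 2.3, 4.5, 4.5, 4.6
The 2 values of 4.5 occupy positions 4–5 → average rank (4+5)/2 = 4.5.
Sample 1 values → pooled ranks: 4.5→4.5, 1.9→1, 4.6→6, 2.1→2
Rank sum = 4.5 + 1 + 6 + 2 = 13.5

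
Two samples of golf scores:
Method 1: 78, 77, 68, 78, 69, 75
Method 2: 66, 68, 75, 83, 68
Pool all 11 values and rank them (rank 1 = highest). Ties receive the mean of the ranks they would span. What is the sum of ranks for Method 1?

Sorted (descending): 83, 78, 78, 77, 75, 75, 69, 68, 68, 68, 66
The 2 values of 78 occupy positions 2–3 → average rank (2+3)/2 = 2.5.
The 2 values of 75 occupy positions 5–6 → average rank (5+6)/2 = 5.5.
The 3 values of 68 occupy positions 8–10 → average rank 9.
Method 1 values → pooled ranks: 78→2.5, 77→4, 68→9, 78→2.5, 69→7, 75→5.5
Rank sum = 2.5 + 4 + 9 + 2.5 + 7 + 5.5 = 30.5

30.5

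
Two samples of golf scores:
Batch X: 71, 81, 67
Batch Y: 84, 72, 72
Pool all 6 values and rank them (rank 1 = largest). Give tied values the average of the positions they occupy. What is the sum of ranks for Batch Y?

8

Sorted (descending): 84, 81, 72, 72, 71, 67
The 2 values of 72 occupy positions 3–4 → average rank (3+4)/2 = 3.5.
Batch Y values → pooled ranks: 84→1, 72→3.5, 72→3.5
Rank sum = 1 + 3.5 + 3.5 = 8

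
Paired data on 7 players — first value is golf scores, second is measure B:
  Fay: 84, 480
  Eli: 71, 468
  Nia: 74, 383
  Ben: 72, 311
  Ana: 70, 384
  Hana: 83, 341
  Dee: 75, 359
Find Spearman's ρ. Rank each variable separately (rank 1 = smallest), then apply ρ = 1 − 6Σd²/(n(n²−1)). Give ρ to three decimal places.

Ranks of variable 1: 7, 2, 4, 3, 1, 6, 5
Ranks of variable 2: 7, 6, 4, 1, 5, 2, 3
d = r₁ − r₂: 0, -4, 0, 2, -4, 4, 2
d²: 0, 16, 0, 4, 16, 16, 4; Σd² = 56
ρ = 1 − 6·56/(7·48) = 1 − 336/336 = 0.000

0.000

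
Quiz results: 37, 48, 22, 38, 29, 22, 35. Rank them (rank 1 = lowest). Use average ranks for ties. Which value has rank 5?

37

Sorted (ascending): 22, 22, 29, 35, 37, 38, 48
The 2 values of 22 occupy positions 1–2 → average rank (1+2)/2 = 1.5.
Rank 5 → value 37.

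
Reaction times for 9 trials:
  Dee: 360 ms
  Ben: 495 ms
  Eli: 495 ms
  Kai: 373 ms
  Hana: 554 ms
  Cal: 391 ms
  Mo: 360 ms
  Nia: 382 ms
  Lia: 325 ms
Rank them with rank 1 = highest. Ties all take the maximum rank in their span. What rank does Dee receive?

8

Sorted (descending): 554, 495, 495, 391, 382, 373, 360, 360, 325
The 2 values of 495 occupy positions 2–3 → each gets rank 3.
The 2 values of 360 occupy positions 7–8 → each gets rank 8.
Dee has value 360 ms → rank 8.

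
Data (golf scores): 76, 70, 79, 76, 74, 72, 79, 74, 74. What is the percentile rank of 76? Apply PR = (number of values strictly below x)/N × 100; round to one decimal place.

55.6

N = 9.
Strictly below 76: 5. Equal to 76: 2.
PR = 5/9 × 100 = 55.6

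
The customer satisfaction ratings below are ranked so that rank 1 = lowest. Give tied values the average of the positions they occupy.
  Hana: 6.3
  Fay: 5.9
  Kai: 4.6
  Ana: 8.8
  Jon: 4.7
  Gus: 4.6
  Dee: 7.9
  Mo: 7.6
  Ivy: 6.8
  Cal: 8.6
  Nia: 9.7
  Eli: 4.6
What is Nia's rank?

Sorted (ascending): 4.6, 4.6, 4.6, 4.7, 5.9, 6.3, 6.8, 7.6, 7.9, 8.6, 8.8, 9.7
The 3 values of 4.6 occupy positions 1–3 → average rank 2.
Nia has value 9.7 → rank 12.

12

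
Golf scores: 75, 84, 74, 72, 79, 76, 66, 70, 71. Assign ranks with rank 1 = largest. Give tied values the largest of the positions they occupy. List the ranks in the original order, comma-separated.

Sorted (descending): 84, 79, 76, 75, 74, 72, 71, 70, 66
No ties — each value takes its position as its rank.

4, 1, 5, 6, 2, 3, 9, 8, 7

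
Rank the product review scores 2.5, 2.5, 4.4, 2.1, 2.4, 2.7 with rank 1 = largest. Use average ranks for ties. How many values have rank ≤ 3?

Sorted (descending): 4.4, 2.7, 2.5, 2.5, 2.4, 2.1
The 2 values of 2.5 occupy positions 3–4 → average rank (3+4)/2 = 3.5.
Ranks ≤ 3: {1, 2} → 2 values.

2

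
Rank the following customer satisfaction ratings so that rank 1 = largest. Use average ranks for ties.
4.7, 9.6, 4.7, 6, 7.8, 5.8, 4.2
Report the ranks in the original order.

5.5, 1, 5.5, 3, 2, 4, 7

Sorted (descending): 9.6, 7.8, 6, 5.8, 4.7, 4.7, 4.2
The 2 values of 4.7 occupy positions 5–6 → average rank (5+6)/2 = 5.5.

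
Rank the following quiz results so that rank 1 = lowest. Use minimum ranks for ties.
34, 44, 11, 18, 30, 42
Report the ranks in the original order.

4, 6, 1, 2, 3, 5

Sorted (ascending): 11, 18, 30, 34, 42, 44
No ties — each value takes its position as its rank.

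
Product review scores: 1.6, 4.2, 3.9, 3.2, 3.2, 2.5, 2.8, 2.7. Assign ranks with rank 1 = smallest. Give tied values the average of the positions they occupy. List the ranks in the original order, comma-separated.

1, 8, 7, 5.5, 5.5, 2, 4, 3

Sorted (ascending): 1.6, 2.5, 2.7, 2.8, 3.2, 3.2, 3.9, 4.2
The 2 values of 3.2 occupy positions 5–6 → average rank (5+6)/2 = 5.5.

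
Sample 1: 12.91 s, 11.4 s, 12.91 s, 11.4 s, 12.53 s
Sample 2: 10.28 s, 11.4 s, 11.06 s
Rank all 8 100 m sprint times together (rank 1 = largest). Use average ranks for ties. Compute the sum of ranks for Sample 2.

Sorted (descending): 12.91, 12.91, 12.53, 11.4, 11.4, 11.4, 11.06, 10.28
The 2 values of 12.91 occupy positions 1–2 → average rank (1+2)/2 = 1.5.
The 3 values of 11.4 occupy positions 4–6 → average rank 5.
Sample 2 values → pooled ranks: 10.28→8, 11.4→5, 11.06→7
Rank sum = 8 + 5 + 7 = 20

20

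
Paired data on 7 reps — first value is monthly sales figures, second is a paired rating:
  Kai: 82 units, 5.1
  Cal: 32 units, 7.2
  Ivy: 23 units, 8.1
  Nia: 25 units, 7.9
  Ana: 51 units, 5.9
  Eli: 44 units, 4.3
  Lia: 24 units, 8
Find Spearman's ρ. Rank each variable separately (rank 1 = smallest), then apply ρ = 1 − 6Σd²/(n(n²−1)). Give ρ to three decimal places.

-0.893

Ranks of variable 1: 7, 4, 1, 3, 6, 5, 2
Ranks of variable 2: 2, 4, 7, 5, 3, 1, 6
d = r₁ − r₂: 5, 0, -6, -2, 3, 4, -4
d²: 25, 0, 36, 4, 9, 16, 16; Σd² = 106
ρ = 1 − 6·106/(7·48) = 1 − 636/336 = -0.893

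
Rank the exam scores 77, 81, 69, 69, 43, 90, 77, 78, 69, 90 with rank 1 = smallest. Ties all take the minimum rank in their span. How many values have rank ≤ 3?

Sorted (ascending): 43, 69, 69, 69, 77, 77, 78, 81, 90, 90
The 3 values of 69 occupy positions 2–4 → each gets rank 2.
The 2 values of 77 occupy positions 5–6 → each gets rank 5.
The 2 values of 90 occupy positions 9–10 → each gets rank 9.
Ranks ≤ 3: {1, 2, 2, 2} → 4 values.

4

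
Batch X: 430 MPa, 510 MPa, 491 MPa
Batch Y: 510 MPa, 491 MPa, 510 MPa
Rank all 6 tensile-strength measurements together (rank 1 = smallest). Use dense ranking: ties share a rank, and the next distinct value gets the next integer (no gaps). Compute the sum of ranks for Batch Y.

Sorted (ascending): 430, 491, 491, 510, 510, 510
The 2 values of 491 share dense rank 2.
The 3 values of 510 share dense rank 3.
Remaining distinct values take the next consecutive integers.
Batch Y values → pooled ranks: 510→3, 491→2, 510→3
Rank sum = 3 + 2 + 3 = 8

8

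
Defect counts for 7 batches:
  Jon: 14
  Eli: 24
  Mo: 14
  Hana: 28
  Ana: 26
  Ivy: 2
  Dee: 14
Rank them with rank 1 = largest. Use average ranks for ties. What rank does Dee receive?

Sorted (descending): 28, 26, 24, 14, 14, 14, 2
The 3 values of 14 occupy positions 4–6 → average rank 5.
Dee has value 14 → rank 5.

5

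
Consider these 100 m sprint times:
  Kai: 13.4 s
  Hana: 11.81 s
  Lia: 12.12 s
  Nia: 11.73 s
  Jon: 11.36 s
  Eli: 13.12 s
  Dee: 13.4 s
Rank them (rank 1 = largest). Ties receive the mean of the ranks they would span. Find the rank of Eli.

Sorted (descending): 13.4, 13.4, 13.12, 12.12, 11.81, 11.73, 11.36
The 2 values of 13.4 occupy positions 1–2 → average rank (1+2)/2 = 1.5.
Eli has value 13.12 s → rank 3.

3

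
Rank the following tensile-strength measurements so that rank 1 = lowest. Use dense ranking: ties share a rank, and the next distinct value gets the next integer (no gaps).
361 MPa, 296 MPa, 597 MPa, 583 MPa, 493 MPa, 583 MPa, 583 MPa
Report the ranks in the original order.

Sorted (ascending): 296, 361, 493, 583, 583, 583, 597
The 3 values of 583 share dense rank 4.
Remaining distinct values take the next consecutive integers.

2, 1, 5, 4, 3, 4, 4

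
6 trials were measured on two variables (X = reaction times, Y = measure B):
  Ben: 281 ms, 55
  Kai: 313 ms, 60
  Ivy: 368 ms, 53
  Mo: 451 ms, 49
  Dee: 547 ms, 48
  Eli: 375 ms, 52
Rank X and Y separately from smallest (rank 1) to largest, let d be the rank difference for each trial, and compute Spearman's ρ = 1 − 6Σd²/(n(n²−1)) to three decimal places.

-0.943

Ranks of variable 1: 1, 2, 3, 5, 6, 4
Ranks of variable 2: 5, 6, 4, 2, 1, 3
d = r₁ − r₂: -4, -4, -1, 3, 5, 1
d²: 16, 16, 1, 9, 25, 1; Σd² = 68
ρ = 1 − 6·68/(6·35) = 1 − 408/210 = -0.943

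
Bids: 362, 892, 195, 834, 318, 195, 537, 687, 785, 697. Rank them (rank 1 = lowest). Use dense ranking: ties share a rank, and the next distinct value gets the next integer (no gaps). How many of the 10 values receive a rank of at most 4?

Sorted (ascending): 195, 195, 318, 362, 537, 687, 697, 785, 834, 892
The 2 values of 195 share dense rank 1.
Remaining distinct values take the next consecutive integers.
Ranks ≤ 4: {1, 1, 2, 3, 4} → 5 values.

5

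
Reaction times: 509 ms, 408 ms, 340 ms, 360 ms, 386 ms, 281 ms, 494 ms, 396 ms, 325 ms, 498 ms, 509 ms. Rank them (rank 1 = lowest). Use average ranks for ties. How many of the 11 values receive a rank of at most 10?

9

Sorted (ascending): 281, 325, 340, 360, 386, 396, 408, 494, 498, 509, 509
The 2 values of 509 occupy positions 10–11 → average rank (10+11)/2 = 10.5.
Ranks ≤ 10: {1, 2, 3, 4, 5, 6, 7, 8, 9} → 9 values.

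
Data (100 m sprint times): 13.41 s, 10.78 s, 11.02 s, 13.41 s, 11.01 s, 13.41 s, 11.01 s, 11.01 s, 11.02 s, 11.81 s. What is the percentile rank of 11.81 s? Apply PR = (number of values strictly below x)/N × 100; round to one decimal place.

N = 10.
Strictly below 11.81: 6. Equal to 11.81: 1.
PR = 6/10 × 100 = 60.0

60.0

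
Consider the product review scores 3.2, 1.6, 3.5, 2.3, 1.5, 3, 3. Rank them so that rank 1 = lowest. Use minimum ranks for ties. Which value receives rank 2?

Sorted (ascending): 1.5, 1.6, 2.3, 3, 3, 3.2, 3.5
The 2 values of 3 occupy positions 4–5 → each gets rank 4.
Rank 2 → value 1.6.

1.6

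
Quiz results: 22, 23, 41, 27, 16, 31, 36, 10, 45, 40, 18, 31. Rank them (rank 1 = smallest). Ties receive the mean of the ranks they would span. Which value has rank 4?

22

Sorted (ascending): 10, 16, 18, 22, 23, 27, 31, 31, 36, 40, 41, 45
The 2 values of 31 occupy positions 7–8 → average rank (7+8)/2 = 7.5.
Rank 4 → value 22.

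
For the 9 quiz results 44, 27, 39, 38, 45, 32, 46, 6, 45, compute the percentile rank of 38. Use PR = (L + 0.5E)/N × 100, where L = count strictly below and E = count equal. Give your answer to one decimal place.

N = 9.
Strictly below 38: 3. Equal to 38: 1.
PR = (3 + 0.5·1)/9 × 100 = 38.9

38.9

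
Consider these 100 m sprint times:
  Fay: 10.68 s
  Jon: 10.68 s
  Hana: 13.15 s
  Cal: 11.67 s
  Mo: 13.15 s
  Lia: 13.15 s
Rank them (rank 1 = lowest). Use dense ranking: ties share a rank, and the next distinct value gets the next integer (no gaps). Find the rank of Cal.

2

Sorted (ascending): 10.68, 10.68, 11.67, 13.15, 13.15, 13.15
The 2 values of 10.68 share dense rank 1.
The 3 values of 13.15 share dense rank 3.
Remaining distinct values take the next consecutive integers.
Cal has value 11.67 s → rank 2.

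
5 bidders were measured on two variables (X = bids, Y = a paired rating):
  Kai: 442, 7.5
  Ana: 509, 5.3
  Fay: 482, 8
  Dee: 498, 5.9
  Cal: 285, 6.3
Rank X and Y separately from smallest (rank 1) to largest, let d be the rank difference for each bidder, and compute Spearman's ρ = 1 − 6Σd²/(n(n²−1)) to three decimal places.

Ranks of variable 1: 2, 5, 3, 4, 1
Ranks of variable 2: 4, 1, 5, 2, 3
d = r₁ − r₂: -2, 4, -2, 2, -2
d²: 4, 16, 4, 4, 4; Σd² = 32
ρ = 1 − 6·32/(5·24) = 1 − 192/120 = -0.600

-0.600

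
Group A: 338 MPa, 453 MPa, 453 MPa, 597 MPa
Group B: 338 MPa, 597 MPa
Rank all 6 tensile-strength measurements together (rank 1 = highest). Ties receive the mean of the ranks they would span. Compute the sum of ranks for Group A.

Sorted (descending): 597, 597, 453, 453, 338, 338
The 2 values of 597 occupy positions 1–2 → average rank (1+2)/2 = 1.5.
The 2 values of 453 occupy positions 3–4 → average rank (3+4)/2 = 3.5.
The 2 values of 338 occupy positions 5–6 → average rank (5+6)/2 = 5.5.
Group A values → pooled ranks: 338→5.5, 453→3.5, 453→3.5, 597→1.5
Rank sum = 5.5 + 3.5 + 3.5 + 1.5 = 14

14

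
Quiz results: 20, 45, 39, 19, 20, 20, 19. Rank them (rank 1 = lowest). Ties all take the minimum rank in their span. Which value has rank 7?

45

Sorted (ascending): 19, 19, 20, 20, 20, 39, 45
The 2 values of 19 occupy positions 1–2 → each gets rank 1.
The 3 values of 20 occupy positions 3–5 → each gets rank 3.
Rank 7 → value 45.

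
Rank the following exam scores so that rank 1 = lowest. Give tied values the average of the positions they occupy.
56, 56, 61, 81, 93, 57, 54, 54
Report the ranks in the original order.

Sorted (ascending): 54, 54, 56, 56, 57, 61, 81, 93
The 2 values of 54 occupy positions 1–2 → average rank (1+2)/2 = 1.5.
The 2 values of 56 occupy positions 3–4 → average rank (3+4)/2 = 3.5.

3.5, 3.5, 6, 7, 8, 5, 1.5, 1.5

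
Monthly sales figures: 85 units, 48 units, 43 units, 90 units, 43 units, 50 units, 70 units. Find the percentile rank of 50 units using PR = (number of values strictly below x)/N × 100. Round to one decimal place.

N = 7.
Strictly below 50: 3. Equal to 50: 1.
PR = 3/7 × 100 = 42.9

42.9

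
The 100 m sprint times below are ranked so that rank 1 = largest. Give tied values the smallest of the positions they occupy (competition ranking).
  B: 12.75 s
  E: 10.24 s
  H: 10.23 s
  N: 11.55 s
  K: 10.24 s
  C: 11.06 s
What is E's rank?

4

Sorted (descending): 12.75, 11.55, 11.06, 10.24, 10.24, 10.23
The 2 values of 10.24 occupy positions 4–5 → each gets rank 4.
E has value 10.24 s → rank 4.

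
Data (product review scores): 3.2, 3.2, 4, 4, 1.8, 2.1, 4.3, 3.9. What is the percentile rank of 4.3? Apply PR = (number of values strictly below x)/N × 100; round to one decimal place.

N = 8.
Strictly below 4.3: 7. Equal to 4.3: 1.
PR = 7/8 × 100 = 87.5

87.5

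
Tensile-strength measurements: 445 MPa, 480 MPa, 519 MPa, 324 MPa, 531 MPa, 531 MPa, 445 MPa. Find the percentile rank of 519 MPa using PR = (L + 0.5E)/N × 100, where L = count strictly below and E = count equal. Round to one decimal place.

N = 7.
Strictly below 519: 4. Equal to 519: 1.
PR = (4 + 0.5·1)/7 × 100 = 64.3

64.3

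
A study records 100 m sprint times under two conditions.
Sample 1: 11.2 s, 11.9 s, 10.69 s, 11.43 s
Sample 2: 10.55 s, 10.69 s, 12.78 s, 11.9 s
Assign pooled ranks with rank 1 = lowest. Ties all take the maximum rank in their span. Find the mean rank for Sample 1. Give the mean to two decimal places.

4.75

Sorted (ascending): 10.55, 10.69, 10.69, 11.2, 11.43, 11.9, 11.9, 12.78
The 2 values of 10.69 occupy positions 2–3 → each gets rank 3.
The 2 values of 11.9 occupy positions 6–7 → each gets rank 7.
Sample 1 values → pooled ranks: 11.2→4, 11.9→7, 10.69→3, 11.43→5
Mean rank = (4 + 7 + 3 + 5) / 4 = 4.75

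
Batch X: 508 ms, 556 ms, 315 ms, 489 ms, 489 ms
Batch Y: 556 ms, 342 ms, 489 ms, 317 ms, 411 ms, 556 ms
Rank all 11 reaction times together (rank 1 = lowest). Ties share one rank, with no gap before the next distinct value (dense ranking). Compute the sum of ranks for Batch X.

24

Sorted (ascending): 315, 317, 342, 411, 489, 489, 489, 508, 556, 556, 556
The 3 values of 489 share dense rank 5.
The 3 values of 556 share dense rank 7.
Remaining distinct values take the next consecutive integers.
Batch X values → pooled ranks: 508→6, 556→7, 315→1, 489→5, 489→5
Rank sum = 6 + 7 + 1 + 5 + 5 = 24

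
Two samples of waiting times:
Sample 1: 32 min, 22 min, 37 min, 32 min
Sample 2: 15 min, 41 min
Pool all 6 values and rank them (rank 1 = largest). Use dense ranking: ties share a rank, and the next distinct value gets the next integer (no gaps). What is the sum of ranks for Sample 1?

12

Sorted (descending): 41, 37, 32, 32, 22, 15
The 2 values of 32 share dense rank 3.
Remaining distinct values take the next consecutive integers.
Sample 1 values → pooled ranks: 32→3, 22→4, 37→2, 32→3
Rank sum = 3 + 4 + 2 + 3 = 12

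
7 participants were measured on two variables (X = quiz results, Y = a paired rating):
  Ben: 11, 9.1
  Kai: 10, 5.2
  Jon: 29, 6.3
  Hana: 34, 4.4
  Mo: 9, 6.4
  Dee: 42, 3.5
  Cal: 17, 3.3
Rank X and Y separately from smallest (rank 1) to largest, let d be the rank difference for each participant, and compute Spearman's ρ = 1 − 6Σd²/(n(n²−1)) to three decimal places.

Ranks of variable 1: 3, 2, 5, 6, 1, 7, 4
Ranks of variable 2: 7, 4, 5, 3, 6, 2, 1
d = r₁ − r₂: -4, -2, 0, 3, -5, 5, 3
d²: 16, 4, 0, 9, 25, 25, 9; Σd² = 88
ρ = 1 − 6·88/(7·48) = 1 − 528/336 = -0.571

-0.571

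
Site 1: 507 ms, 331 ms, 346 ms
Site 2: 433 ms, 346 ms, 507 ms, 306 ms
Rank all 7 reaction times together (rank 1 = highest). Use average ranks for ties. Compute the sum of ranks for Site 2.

16

Sorted (descending): 507, 507, 433, 346, 346, 331, 306
The 2 values of 507 occupy positions 1–2 → average rank (1+2)/2 = 1.5.
The 2 values of 346 occupy positions 4–5 → average rank (4+5)/2 = 4.5.
Site 2 values → pooled ranks: 433→3, 346→4.5, 507→1.5, 306→7
Rank sum = 3 + 4.5 + 1.5 + 7 = 16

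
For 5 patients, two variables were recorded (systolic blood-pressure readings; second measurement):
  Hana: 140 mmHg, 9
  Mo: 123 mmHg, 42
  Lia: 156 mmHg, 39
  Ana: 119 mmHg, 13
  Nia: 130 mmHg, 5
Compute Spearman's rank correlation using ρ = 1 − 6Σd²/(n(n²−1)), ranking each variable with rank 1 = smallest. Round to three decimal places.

-0.100

Ranks of variable 1: 4, 2, 5, 1, 3
Ranks of variable 2: 2, 5, 4, 3, 1
d = r₁ − r₂: 2, -3, 1, -2, 2
d²: 4, 9, 1, 4, 4; Σd² = 22
ρ = 1 − 6·22/(5·24) = 1 − 132/120 = -0.100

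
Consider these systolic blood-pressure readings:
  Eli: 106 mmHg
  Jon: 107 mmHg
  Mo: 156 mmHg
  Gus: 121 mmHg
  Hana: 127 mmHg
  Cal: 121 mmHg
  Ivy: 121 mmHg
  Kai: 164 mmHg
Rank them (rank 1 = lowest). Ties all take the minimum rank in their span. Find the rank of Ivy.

Sorted (ascending): 106, 107, 121, 121, 121, 127, 156, 164
The 3 values of 121 occupy positions 3–5 → each gets rank 3.
Ivy has value 121 mmHg → rank 3.

3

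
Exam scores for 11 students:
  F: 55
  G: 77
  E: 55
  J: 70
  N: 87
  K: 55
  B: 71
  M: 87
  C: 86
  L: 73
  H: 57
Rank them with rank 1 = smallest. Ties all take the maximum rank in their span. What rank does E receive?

Sorted (ascending): 55, 55, 55, 57, 70, 71, 73, 77, 86, 87, 87
The 3 values of 55 occupy positions 1–3 → each gets rank 3.
The 2 values of 87 occupy positions 10–11 → each gets rank 11.
E has value 55 → rank 3.

3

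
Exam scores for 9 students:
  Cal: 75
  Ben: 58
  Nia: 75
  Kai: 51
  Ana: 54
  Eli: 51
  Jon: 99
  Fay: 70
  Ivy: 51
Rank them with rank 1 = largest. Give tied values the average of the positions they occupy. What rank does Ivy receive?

Sorted (descending): 99, 75, 75, 70, 58, 54, 51, 51, 51
The 2 values of 75 occupy positions 2–3 → average rank (2+3)/2 = 2.5.
The 3 values of 51 occupy positions 7–9 → average rank 8.
Ivy has value 51 → rank 8.

8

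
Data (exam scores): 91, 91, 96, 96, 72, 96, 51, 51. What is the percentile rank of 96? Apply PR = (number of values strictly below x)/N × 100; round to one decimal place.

N = 8.
Strictly below 96: 5. Equal to 96: 3.
PR = 5/8 × 100 = 62.5

62.5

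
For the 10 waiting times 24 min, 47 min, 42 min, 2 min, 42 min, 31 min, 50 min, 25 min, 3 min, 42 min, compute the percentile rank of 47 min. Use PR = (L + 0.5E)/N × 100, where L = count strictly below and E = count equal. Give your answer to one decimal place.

85.0

N = 10.
Strictly below 47: 8. Equal to 47: 1.
PR = (8 + 0.5·1)/10 × 100 = 85.0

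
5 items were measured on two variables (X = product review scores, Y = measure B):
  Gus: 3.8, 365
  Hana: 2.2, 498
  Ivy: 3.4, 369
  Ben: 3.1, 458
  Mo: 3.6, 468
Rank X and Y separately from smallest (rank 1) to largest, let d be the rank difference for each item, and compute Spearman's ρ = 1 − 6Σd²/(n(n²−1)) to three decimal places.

-0.700

Ranks of variable 1: 5, 1, 3, 2, 4
Ranks of variable 2: 1, 5, 2, 3, 4
d = r₁ − r₂: 4, -4, 1, -1, 0
d²: 16, 16, 1, 1, 0; Σd² = 34
ρ = 1 − 6·34/(5·24) = 1 − 204/120 = -0.700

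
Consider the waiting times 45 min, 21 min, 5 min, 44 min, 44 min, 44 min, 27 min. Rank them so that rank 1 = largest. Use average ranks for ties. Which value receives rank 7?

5

Sorted (descending): 45, 44, 44, 44, 27, 21, 5
The 3 values of 44 occupy positions 2–4 → average rank 3.
Rank 7 → value 5.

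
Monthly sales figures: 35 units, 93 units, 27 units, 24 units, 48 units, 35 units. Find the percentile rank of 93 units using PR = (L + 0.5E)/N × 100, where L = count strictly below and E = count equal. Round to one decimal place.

91.7

N = 6.
Strictly below 93: 5. Equal to 93: 1.
PR = (5 + 0.5·1)/6 × 100 = 91.7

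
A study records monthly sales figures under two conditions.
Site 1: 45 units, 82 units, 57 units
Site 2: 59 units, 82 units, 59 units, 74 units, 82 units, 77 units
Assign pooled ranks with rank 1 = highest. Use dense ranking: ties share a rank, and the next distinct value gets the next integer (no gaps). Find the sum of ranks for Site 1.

12

Sorted (descending): 82, 82, 82, 77, 74, 59, 59, 57, 45
The 3 values of 82 share dense rank 1.
The 2 values of 59 share dense rank 4.
Remaining distinct values take the next consecutive integers.
Site 1 values → pooled ranks: 45→6, 82→1, 57→5
Rank sum = 6 + 1 + 5 = 12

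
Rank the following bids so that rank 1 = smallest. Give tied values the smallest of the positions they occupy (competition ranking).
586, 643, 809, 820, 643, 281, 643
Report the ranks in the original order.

2, 3, 6, 7, 3, 1, 3

Sorted (ascending): 281, 586, 643, 643, 643, 809, 820
The 3 values of 643 occupy positions 3–5 → each gets rank 3.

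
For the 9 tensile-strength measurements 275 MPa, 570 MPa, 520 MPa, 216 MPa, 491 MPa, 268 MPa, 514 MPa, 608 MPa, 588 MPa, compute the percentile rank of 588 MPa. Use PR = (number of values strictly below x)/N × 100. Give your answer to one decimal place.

N = 9.
Strictly below 588: 7. Equal to 588: 1.
PR = 7/9 × 100 = 77.8

77.8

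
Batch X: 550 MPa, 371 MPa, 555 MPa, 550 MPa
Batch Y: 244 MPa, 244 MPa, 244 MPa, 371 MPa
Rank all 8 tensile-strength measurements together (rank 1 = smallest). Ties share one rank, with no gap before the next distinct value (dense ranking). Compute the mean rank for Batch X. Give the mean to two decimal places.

Sorted (ascending): 244, 244, 244, 371, 371, 550, 550, 555
The 3 values of 244 share dense rank 1.
The 2 values of 371 share dense rank 2.
The 2 values of 550 share dense rank 3.
Remaining distinct values take the next consecutive integers.
Batch X values → pooled ranks: 550→3, 371→2, 555→4, 550→3
Mean rank = (3 + 2 + 4 + 3) / 4 = 3.00

3.00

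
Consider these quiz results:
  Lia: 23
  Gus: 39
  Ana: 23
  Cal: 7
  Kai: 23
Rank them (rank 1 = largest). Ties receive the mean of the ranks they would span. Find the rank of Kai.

3

Sorted (descending): 39, 23, 23, 23, 7
The 3 values of 23 occupy positions 2–4 → average rank 3.
Kai has value 23 → rank 3.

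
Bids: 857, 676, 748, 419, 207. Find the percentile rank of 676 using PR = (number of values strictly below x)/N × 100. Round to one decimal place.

40.0

N = 5.
Strictly below 676: 2. Equal to 676: 1.
PR = 2/5 × 100 = 40.0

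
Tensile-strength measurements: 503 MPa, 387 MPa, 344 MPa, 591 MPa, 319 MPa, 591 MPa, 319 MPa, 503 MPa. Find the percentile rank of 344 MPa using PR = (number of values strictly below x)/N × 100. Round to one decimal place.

25.0

N = 8.
Strictly below 344: 2. Equal to 344: 1.
PR = 2/8 × 100 = 25.0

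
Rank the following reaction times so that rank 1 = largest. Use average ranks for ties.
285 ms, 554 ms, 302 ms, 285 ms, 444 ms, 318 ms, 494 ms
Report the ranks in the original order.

6.5, 1, 5, 6.5, 3, 4, 2

Sorted (descending): 554, 494, 444, 318, 302, 285, 285
The 2 values of 285 occupy positions 6–7 → average rank (6+7)/2 = 6.5.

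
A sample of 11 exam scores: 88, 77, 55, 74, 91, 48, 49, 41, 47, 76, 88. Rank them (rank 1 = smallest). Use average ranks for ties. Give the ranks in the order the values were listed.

9.5, 8, 5, 6, 11, 3, 4, 1, 2, 7, 9.5

Sorted (ascending): 41, 47, 48, 49, 55, 74, 76, 77, 88, 88, 91
The 2 values of 88 occupy positions 9–10 → average rank (9+10)/2 = 9.5.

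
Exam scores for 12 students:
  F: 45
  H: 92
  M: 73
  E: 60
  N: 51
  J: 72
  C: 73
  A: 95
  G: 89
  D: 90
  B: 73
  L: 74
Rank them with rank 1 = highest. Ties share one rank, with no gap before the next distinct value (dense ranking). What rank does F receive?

Sorted (descending): 95, 92, 90, 89, 74, 73, 73, 73, 72, 60, 51, 45
The 3 values of 73 share dense rank 6.
Remaining distinct values take the next consecutive integers.
F has value 45 → rank 10.

10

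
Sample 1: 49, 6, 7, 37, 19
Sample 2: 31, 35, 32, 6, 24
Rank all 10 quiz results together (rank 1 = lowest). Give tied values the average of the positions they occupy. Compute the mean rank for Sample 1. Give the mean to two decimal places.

5.50

Sorted (ascending): 6, 6, 7, 19, 24, 31, 32, 35, 37, 49
The 2 values of 6 occupy positions 1–2 → average rank (1+2)/2 = 1.5.
Sample 1 values → pooled ranks: 49→10, 6→1.5, 7→3, 37→9, 19→4
Mean rank = (10 + 1.5 + 3 + 9 + 4) / 5 = 5.50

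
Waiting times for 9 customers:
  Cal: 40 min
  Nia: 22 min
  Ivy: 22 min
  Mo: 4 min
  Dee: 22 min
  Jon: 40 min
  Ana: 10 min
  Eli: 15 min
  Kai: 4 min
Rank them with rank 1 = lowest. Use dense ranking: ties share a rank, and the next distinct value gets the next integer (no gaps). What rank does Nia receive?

Sorted (ascending): 4, 4, 10, 15, 22, 22, 22, 40, 40
The 2 values of 4 share dense rank 1.
The 3 values of 22 share dense rank 4.
The 2 values of 40 share dense rank 5.
Remaining distinct values take the next consecutive integers.
Nia has value 22 min → rank 4.

4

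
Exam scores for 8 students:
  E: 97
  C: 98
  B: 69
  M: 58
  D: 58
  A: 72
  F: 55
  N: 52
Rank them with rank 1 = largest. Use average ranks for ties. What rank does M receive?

Sorted (descending): 98, 97, 72, 69, 58, 58, 55, 52
The 2 values of 58 occupy positions 5–6 → average rank (5+6)/2 = 5.5.
M has value 58 → rank 5.5.

5.5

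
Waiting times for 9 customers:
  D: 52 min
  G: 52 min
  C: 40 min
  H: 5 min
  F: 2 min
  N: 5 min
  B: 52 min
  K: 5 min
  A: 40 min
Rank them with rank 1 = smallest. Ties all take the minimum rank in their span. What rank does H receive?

2

Sorted (ascending): 2, 5, 5, 5, 40, 40, 52, 52, 52
The 3 values of 5 occupy positions 2–4 → each gets rank 2.
The 2 values of 40 occupy positions 5–6 → each gets rank 5.
The 3 values of 52 occupy positions 7–9 → each gets rank 7.
H has value 5 min → rank 2.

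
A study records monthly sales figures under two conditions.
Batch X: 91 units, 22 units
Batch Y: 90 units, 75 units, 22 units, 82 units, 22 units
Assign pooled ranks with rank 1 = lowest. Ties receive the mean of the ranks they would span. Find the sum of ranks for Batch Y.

Sorted (ascending): 22, 22, 22, 75, 82, 90, 91
The 3 values of 22 occupy positions 1–3 → average rank 2.
Batch Y values → pooled ranks: 90→6, 75→4, 22→2, 82→5, 22→2
Rank sum = 6 + 4 + 2 + 5 + 2 = 19

19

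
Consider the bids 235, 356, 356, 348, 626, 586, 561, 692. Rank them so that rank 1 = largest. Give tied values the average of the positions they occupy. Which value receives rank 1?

692

Sorted (descending): 692, 626, 586, 561, 356, 356, 348, 235
The 2 values of 356 occupy positions 5–6 → average rank (5+6)/2 = 5.5.
Rank 1 → value 692.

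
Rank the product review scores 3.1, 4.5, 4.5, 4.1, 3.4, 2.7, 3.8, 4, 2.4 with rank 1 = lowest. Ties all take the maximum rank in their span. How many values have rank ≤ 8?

Sorted (ascending): 2.4, 2.7, 3.1, 3.4, 3.8, 4, 4.1, 4.5, 4.5
The 2 values of 4.5 occupy positions 8–9 → each gets rank 9.
Ranks ≤ 8: {1, 2, 3, 4, 5, 6, 7} → 7 values.

7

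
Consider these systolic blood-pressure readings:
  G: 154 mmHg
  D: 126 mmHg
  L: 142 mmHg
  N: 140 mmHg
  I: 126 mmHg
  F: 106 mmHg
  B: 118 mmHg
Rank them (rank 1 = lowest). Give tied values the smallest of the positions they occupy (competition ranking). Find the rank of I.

3

Sorted (ascending): 106, 118, 126, 126, 140, 142, 154
The 2 values of 126 occupy positions 3–4 → each gets rank 3.
I has value 126 mmHg → rank 3.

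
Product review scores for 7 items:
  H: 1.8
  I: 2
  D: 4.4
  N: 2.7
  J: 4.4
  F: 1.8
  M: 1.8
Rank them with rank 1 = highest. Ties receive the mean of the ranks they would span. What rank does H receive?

6

Sorted (descending): 4.4, 4.4, 2.7, 2, 1.8, 1.8, 1.8
The 2 values of 4.4 occupy positions 1–2 → average rank (1+2)/2 = 1.5.
The 3 values of 1.8 occupy positions 5–7 → average rank 6.
H has value 1.8 → rank 6.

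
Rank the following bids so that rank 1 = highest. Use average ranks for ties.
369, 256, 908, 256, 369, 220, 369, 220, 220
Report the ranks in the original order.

Sorted (descending): 908, 369, 369, 369, 256, 256, 220, 220, 220
The 3 values of 369 occupy positions 2–4 → average rank 3.
The 2 values of 256 occupy positions 5–6 → average rank (5+6)/2 = 5.5.
The 3 values of 220 occupy positions 7–9 → average rank 8.

3, 5.5, 1, 5.5, 3, 8, 3, 8, 8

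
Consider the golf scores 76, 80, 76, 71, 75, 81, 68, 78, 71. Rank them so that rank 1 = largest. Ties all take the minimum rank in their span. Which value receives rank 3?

78

Sorted (descending): 81, 80, 78, 76, 76, 75, 71, 71, 68
The 2 values of 76 occupy positions 4–5 → each gets rank 4.
The 2 values of 71 occupy positions 7–8 → each gets rank 7.
Rank 3 → value 78.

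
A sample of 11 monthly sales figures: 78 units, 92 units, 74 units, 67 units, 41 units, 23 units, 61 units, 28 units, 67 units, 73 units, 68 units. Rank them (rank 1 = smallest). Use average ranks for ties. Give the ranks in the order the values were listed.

10, 11, 9, 5.5, 3, 1, 4, 2, 5.5, 8, 7

Sorted (ascending): 23, 28, 41, 61, 67, 67, 68, 73, 74, 78, 92
The 2 values of 67 occupy positions 5–6 → average rank (5+6)/2 = 5.5.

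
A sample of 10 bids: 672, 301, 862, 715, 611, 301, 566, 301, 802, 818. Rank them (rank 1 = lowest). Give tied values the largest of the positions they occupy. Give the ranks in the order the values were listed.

Sorted (ascending): 301, 301, 301, 566, 611, 672, 715, 802, 818, 862
The 3 values of 301 occupy positions 1–3 → each gets rank 3.

6, 3, 10, 7, 5, 3, 4, 3, 8, 9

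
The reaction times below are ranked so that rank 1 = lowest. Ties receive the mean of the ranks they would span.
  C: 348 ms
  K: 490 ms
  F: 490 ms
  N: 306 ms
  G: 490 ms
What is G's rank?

Sorted (ascending): 306, 348, 490, 490, 490
The 3 values of 490 occupy positions 3–5 → average rank 4.
G has value 490 ms → rank 4.

4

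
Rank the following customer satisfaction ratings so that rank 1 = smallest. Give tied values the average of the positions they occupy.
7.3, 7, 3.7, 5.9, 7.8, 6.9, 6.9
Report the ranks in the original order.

6, 5, 1, 2, 7, 3.5, 3.5

Sorted (ascending): 3.7, 5.9, 6.9, 6.9, 7, 7.3, 7.8
The 2 values of 6.9 occupy positions 3–4 → average rank (3+4)/2 = 3.5.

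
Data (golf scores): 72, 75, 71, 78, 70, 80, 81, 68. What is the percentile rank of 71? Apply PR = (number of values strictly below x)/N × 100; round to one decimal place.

25.0

N = 8.
Strictly below 71: 2. Equal to 71: 1.
PR = 2/8 × 100 = 25.0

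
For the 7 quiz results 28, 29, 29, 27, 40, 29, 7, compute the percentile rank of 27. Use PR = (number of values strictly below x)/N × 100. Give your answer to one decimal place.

N = 7.
Strictly below 27: 1. Equal to 27: 1.
PR = 1/7 × 100 = 14.3

14.3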